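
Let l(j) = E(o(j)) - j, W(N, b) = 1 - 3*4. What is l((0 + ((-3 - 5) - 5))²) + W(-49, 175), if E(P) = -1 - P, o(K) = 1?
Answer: -182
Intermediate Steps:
W(N, b) = -11 (W(N, b) = 1 - 12 = -11)
l(j) = -2 - j (l(j) = (-1 - 1*1) - j = (-1 - 1) - j = -2 - j)
l((0 + ((-3 - 5) - 5))²) + W(-49, 175) = (-2 - (0 + ((-3 - 5) - 5))²) - 11 = (-2 - (0 + (-8 - 5))²) - 11 = (-2 - (0 - 13)²) - 11 = (-2 - 1*(-13)²) - 11 = (-2 - 1*169) - 11 = (-2 - 169) - 11 = -171 - 11 = -182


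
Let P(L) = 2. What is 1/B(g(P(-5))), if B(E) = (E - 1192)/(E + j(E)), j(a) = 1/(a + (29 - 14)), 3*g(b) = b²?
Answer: -205/175028 ≈ -0.0011712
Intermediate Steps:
g(b) = b²/3
j(a) = 1/(15 + a) (j(a) = 1/(a + 15) = 1/(15 + a))
B(E) = (-1192 + E)/(E + 1/(15 + E)) (B(E) = (E - 1192)/(E + 1/(15 + E)) = (-1192 + E)/(E + 1/(15 + E)))
1/B(g(P(-5))) = 1/((-1192 + (⅓)*2²)*(15 + (⅓)*2²)/(1 + ((⅓)*2²)*(15 + (⅓)*2²))) = 1/((-1192 + (⅓)*4)*(15 + (⅓)*4)/(1 + ((⅓)*4)*(15 + (⅓)*4))) = 1/((-1192 + 4/3)*(15 + 4/3)/(1 + 4*(15 + 4/3)/3)) = 1/(-3572/3*(49/3)/(1 + (4/3)*(49/3))) = 1/(-3572/3*(49/3)/(1 + 196/9)) = 1/(-3572/3*(49/3)/(205/9)) = 1/((9/205)*(-3572/3)*(49/3)) = 1/(-175028/205) = -205/175028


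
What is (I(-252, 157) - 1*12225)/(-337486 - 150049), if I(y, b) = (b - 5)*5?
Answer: 2293/97507 ≈ 0.023516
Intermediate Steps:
I(y, b) = -25 + 5*b (I(y, b) = (-5 + b)*5 = -25 + 5*b)
(I(-252, 157) - 1*12225)/(-337486 - 150049) = ((-25 + 5*157) - 1*12225)/(-337486 - 150049) = ((-25 + 785) - 12225)/(-487535) = (760 - 12225)*(-1/487535) = -11465*(-1/487535) = 2293/97507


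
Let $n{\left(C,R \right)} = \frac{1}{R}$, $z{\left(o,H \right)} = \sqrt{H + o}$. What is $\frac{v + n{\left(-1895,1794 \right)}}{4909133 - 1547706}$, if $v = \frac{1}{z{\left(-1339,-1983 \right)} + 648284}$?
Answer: $\frac{9161634119}{55095851676888539634} - \frac{i \sqrt{3322}}{1412714145561244606} \approx 1.6629 \cdot 10^{-10} - 4.0799 \cdot 10^{-17} i$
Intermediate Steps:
$v = \frac{1}{648284 + i \sqrt{3322}}$ ($v = \frac{1}{\sqrt{-1983 - 1339} + 648284} = \frac{1}{\sqrt{-3322} + 648284} = \frac{1}{i \sqrt{3322} + 648284} = \frac{1}{648284 + i \sqrt{3322}} \approx 1.5425 \cdot 10^{-6} - 1.4 \cdot 10^{-10} i$)
$\frac{v + n{\left(-1895,1794 \right)}}{4909133 - 1547706} = \frac{\left(\frac{324142}{210136073989} - \frac{i \sqrt{3322}}{420272147978}\right) + \frac{1}{1794}}{4909133 - 1547706} = \frac{\left(\frac{324142}{210136073989} - \frac{i \sqrt{3322}}{420272147978}\right) + \frac{1}{1794}}{3361427} = \left(\frac{9161634119}{16390613771142} - \frac{i \sqrt{3322}}{420272147978}\right) \frac{1}{3361427} = \frac{9161634119}{55095851676888539634} - \frac{i \sqrt{3322}}{1412714145561244606}$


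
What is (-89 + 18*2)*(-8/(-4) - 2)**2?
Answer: 0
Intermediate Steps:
(-89 + 18*2)*(-8/(-4) - 2)**2 = (-89 + 36)*(-8*(-1/4) - 2)**2 = -53*(2 - 2)**2 = -53*0**2 = -53*0 = 0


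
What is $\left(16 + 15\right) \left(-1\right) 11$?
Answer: $-341$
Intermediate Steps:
$\left(16 + 15\right) \left(-1\right) 11 = 31 \left(-1\right) 11 = \left(-31\right) 11 = -341$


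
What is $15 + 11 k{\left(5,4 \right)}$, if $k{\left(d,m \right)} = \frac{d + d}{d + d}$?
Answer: $26$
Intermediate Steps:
$k{\left(d,m \right)} = 1$ ($k{\left(d,m \right)} = \frac{2 d}{2 d} = 2 d \frac{1}{2 d} = 1$)
$15 + 11 k{\left(5,4 \right)} = 15 + 11 \cdot 1 = 15 + 11 = 26$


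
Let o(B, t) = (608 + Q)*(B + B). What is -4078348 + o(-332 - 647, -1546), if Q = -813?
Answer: -3676958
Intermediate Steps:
o(B, t) = -410*B (o(B, t) = (608 - 813)*(B + B) = -410*B)
-4078348 + o(-332 - 647, -1546) = -4078348 - 410*(-332 - 647) = -4078348 - 410*(-979) = -4078348 + 401390 = -3676958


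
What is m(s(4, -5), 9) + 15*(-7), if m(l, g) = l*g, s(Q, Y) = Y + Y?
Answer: -195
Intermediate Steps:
s(Q, Y) = 2*Y
m(l, g) = g*l
m(s(4, -5), 9) + 15*(-7) = 9*(2*(-5)) + 15*(-7) = 9*(-10) - 105 = -90 - 105 = -195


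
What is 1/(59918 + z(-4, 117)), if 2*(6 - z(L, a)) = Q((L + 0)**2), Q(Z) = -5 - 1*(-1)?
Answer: 1/59926 ≈ 1.6687e-5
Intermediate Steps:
Q(Z) = -4 (Q(Z) = -5 + 1 = -4)
z(L, a) = 8 (z(L, a) = 6 - 1/2*(-4) = 6 + 2 = 8)
1/(59918 + z(-4, 117)) = 1/(59918 + 8) = 1/59926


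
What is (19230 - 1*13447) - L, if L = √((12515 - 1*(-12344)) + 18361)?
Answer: 5783 - 2*√10805 ≈ 5575.1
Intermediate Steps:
L = 2*√10805 (L = √((12515 + 12344) + 18361) = √(24859 + 18361) = √43220 = 2*√10805 ≈ 207.89)
(19230 - 1*13447) - L = (19230 - 1*13447) - 2*√10805 = (19230 - 13447) - 2*√10805 = 5783 - 2*√10805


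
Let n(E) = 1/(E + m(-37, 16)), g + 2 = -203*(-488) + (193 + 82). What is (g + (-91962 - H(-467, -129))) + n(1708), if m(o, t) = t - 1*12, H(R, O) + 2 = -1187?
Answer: 14661569/1712 ≈ 8564.0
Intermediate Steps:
H(R, O) = -1189 (H(R, O) = -2 - 1187 = -1189)
m(o, t) = -12 + t (m(o, t) = t - 12 = -12 + t)
g = 99337 (g = -2 + (-203*(-488) + (193 + 82)) = -2 + (99064 + 275) = -2 + 99339 = 99337)
n(E) = 1/(4 + E) (n(E) = 1/(E + (-12 + 16)) = 1/(E + 4) = 1/(4 + E))
(g + (-91962 - H(-467, -129))) + n(1708) = (99337 + (-91962 - 1*(-1189))) + 1/(4 + 1708) = (99337 + (-91962 + 1189)) + 1/1712 = (99337 - 90773) + 1/1712 = 8564 + 1/1712 = 14661569/1712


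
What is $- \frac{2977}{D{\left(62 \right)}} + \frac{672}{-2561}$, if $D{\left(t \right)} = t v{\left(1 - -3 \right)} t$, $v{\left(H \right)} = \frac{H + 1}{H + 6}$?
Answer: $- \frac{8915681}{4922242} \approx -1.8113$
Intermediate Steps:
$v{\left(H \right)} = \frac{1 + H}{6 + H}$
$D{\left(t \right)} = \frac{t^{2}}{2}$ ($D{\left(t \right)} = t \frac{1 + \left(1 - -3\right)}{6 + \left(1 - -3\right)} t = t \frac{1 + \left(1 + 3\right)}{6 + \left(1 + 3\right)} t = t \frac{1 + 4}{6 + 4} t = t \frac{1}{10} \cdot 5 t = t \frac{1}{2} t = \frac{t}{2} t = \frac{t^{2}}{2}$)
$- \frac{2977}{D{\left(62 \right)}} + \frac{672}{-2561} = - \frac{2977}{\frac{1}{2} \cdot 62^{2}} + \frac{672}{-2561} = - \frac{2977}{\frac{1}{2} \cdot 3844} + 672 \left(- \frac{1}{2561}\right) = - \frac{2977}{1922} - \frac{672}{2561} = - \frac{8915681}{4922242}$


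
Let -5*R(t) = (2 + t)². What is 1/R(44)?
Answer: -5/2116 ≈ -0.0023629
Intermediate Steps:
R(t) = -(2 + t)²/5
1/R(44) = 1/(-(2 + 44)²/5) = 1/(-⅕*46²) = 1/(-⅕*2116) = 1/(-2116/5) = -5/2116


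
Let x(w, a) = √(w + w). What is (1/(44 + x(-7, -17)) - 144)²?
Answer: 7*(-5691703*I + 260640*√14)/(2*(-961*I + 44*√14)) ≈ 20730.0 + 0.55253*I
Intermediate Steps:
x(w, a) = √2*√w (x(w, a) = √(2*w) = √2*√w)
(1/(44 + x(-7, -17)) - 144)² = (1/(44 + √2*√(-7)) - 144)² = (1/(44 + √2*(I*√7)) - 144)² = (1/(44 + I*√14) - 144)² = (-144 + 1/(44 + I*√14))²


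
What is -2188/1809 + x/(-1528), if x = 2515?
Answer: -7892899/2764152 ≈ -2.8554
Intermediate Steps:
-2188/1809 + x/(-1528) = -2188/1809 + 2515/(-1528) = -2188*1/1809 + 2515*(-1/1528) = -2188/1809 - 2515/1528 = -7892899/2764152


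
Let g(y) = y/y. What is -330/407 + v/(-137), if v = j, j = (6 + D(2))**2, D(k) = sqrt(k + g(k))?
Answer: -5553/5069 - 12*sqrt(3)/137 ≈ -1.2472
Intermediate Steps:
g(y) = 1
D(k) = sqrt(1 + k) (D(k) = sqrt(k + 1) = sqrt(1 + k))
j = (6 + sqrt(3))**2 (j = (6 + sqrt(1 + 2))**2 = (6 + sqrt(3))**2 ≈ 59.785)
v = (6 + sqrt(3))**2 ≈ 59.785
-330/407 + v/(-137) = -330/407 + (6 + sqrt(3))**2/(-137) = -330*1/407 + (6 + sqrt(3))**2*(-1/137) = -30/37 - (6 + sqrt(3))**2/137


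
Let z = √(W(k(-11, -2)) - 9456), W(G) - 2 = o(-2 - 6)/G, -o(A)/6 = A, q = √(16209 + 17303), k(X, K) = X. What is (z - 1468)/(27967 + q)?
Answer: -41055556/782119577 + 2936*√8378/782119577 - 4*I*√2397075659/8603315347 + 27967*I*√1144462/8603315347 ≈ -0.052149 + 0.0034548*I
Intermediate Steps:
q = 2*√8378 (q = √33512 = 2*√8378 ≈ 183.06)
o(A) = -6*A
W(G) = 2 + 48/G (W(G) = 2 + (-6*(-2 - 6))/G = 2 + (-6*(-8))/G = 2 + 48/G)
z = I*√1144462/11 (z = √((2 + 48/(-11)) - 9456) = √((2 + 48*(-1/11)) - 9456) = √((2 - 48/11) - 9456) = √(-26/11 - 9456) = √(-104042/11) = I*√1144462/11 ≈ 97.254*I)
(z - 1468)/(27967 + q) = (I*√1144462/11 - 1468)/(27967 + 2*√8378) = (-1468 + I*√1144462/11)/(27967 + 2*√8378)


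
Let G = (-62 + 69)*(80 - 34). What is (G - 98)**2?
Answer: 50176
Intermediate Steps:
G = 322 (G = 7*46 = 322)
(G - 98)**2 = (322 - 98)**2 = 224**2 = 50176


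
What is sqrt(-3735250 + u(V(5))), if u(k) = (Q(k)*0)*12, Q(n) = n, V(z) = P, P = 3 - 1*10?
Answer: 5*I*sqrt(149410) ≈ 1932.7*I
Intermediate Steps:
P = -7 (P = 3 - 10 = -7)
V(z) = -7
u(k) = 0 (u(k) = (k*0)*12 = 0*12 = 0)
sqrt(-3735250 + u(V(5))) = sqrt(-3735250 + 0) = sqrt(-3735250) = 5*I*sqrt(149410)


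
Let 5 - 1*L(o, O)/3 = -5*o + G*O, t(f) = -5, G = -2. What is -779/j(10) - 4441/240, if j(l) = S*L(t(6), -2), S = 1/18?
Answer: 42299/240 ≈ 176.25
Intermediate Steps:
L(o, O) = 15 + 6*O + 15*o (L(o, O) = 15 - 3*(-5*o - 2*O) = 15 + (6*O + 15*o) = 15 + 6*O + 15*o)
S = 1/18 ≈ 0.055556
j(l) = -4 (j(l) = (15 + 6*(-2) + 15*(-5))/18 = (15 - 12 - 75)/18 = (1/18)*(-72) = -4)
-779/j(10) - 4441/240 = -779/(-4) - 4441/240 = -779*(-¼) - 4441*1/240 = 779/4 - 4441/240 = 42299/240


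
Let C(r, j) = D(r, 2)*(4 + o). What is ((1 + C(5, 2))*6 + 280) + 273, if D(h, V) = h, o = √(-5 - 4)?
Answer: 679 + 90*I ≈ 679.0 + 90.0*I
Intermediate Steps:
o = 3*I (o = √(-9) = 3*I ≈ 3.0*I)
C(r, j) = r*(4 + 3*I)
((1 + C(5, 2))*6 + 280) + 273 = ((1 + 5*(4 + 3*I))*6 + 280) + 273 = ((1 + (20 + 15*I))*6 + 280) + 273 = ((21 + 15*I)*6 + 280) + 273 = ((126 + 90*I) + 280) + 273 = (406 + 90*I) + 273 = 679 + 90*I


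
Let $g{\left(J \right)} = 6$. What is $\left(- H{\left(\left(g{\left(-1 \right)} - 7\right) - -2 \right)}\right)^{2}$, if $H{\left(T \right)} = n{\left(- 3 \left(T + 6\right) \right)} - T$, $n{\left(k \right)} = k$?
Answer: $484$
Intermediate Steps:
$H{\left(T \right)} = -18 - 4 T$ ($H{\left(T \right)} = - 3 \left(T + 6\right) - T = - 3 \left(6 + T\right) - T = \left(-18 - 3 T\right) - T = -18 - 4 T$)
$\left(- H{\left(\left(g{\left(-1 \right)} - 7\right) - -2 \right)}\right)^{2} = \left(- (-18 - 4 \left(\left(6 - 7\right) - -2\right))\right)^{2} = \left(- (-18 - 4 \left(\left(6 - 7\right) + 2\right))\right)^{2} = \left(- (-18 - 4 \left(-1 + 2\right))\right)^{2} = \left(- (-18 - 4)\right)^{2} = \left(\left(-1\right) \left(-22\right)\right)^{2} = 22^{2} = 484$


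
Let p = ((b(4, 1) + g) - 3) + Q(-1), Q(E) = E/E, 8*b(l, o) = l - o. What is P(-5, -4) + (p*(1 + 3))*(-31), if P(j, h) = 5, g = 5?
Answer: -827/2 ≈ -413.50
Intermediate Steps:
b(l, o) = -o/8 + l/8 (b(l, o) = (l - o)/8 = -o/8 + l/8)
Q(E) = 1
p = 27/8 (p = (((-⅛*1 + (⅛)*4) + 5) - 3) + 1 = (((-⅛ + ½) + 5) - 3) + 1 = ((3/8 + 5) - 3) + 1 = (43/8 - 3) + 1 = 19/8 + 1 = 27/8 ≈ 3.3750)
P(-5, -4) + (p*(1 + 3))*(-31) = 5 + (27*(1 + 3)/8)*(-31) = 5 + ((27/8)*4)*(-31) = 5 + (27/2)*(-31) = 5 - 837/2 = -827/2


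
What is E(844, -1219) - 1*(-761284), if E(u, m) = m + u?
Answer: 760909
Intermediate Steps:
E(844, -1219) - 1*(-761284) = (-1219 + 844) - 1*(-761284) = -375 + 761284 = 760909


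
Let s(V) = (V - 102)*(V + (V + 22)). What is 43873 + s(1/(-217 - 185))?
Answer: 3363743041/80802 ≈ 41629.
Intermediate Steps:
s(V) = (-102 + V)*(22 + 2*V) (s(V) = (-102 + V)*(V + (22 + V)) = (-102 + V)*(22 + 2*V))
43873 + s(1/(-217 - 185)) = 43873 + (-2244 - 182/(-217 - 185) + 2*(1/(-217 - 185))²) = 43873 + (-2244 - 182/(-402) + 2*(1/(-402))²) = 43873 + (-2244 - 182*(-1/402) + 2*(-1/402)²) = 43873 + (-2244 + 91/201 + 2*(1/161604)) = 43873 + (-2244 + 91/201 + 1/80802) = 43873 - 181283105/80802 = 3363743041/80802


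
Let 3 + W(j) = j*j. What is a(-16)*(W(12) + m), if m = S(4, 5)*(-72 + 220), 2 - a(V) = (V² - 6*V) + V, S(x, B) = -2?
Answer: 51770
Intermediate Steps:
W(j) = -3 + j² (W(j) = -3 + j*j = -3 + j²)
a(V) = 2 - V² + 5*V (a(V) = 2 - ((V² - 6*V) + V) = 2 - (V² - 5*V) = 2 + (-V² + 5*V) = 2 - V² + 5*V)
m = -296 (m = -2*(-72 + 220) = -2*148 = -296)
a(-16)*(W(12) + m) = (2 - 1*(-16)² + 5*(-16))*((-3 + 12²) - 296) = (2 - 1*256 - 80)*((-3 + 144) - 296) = (2 - 256 - 80)*(141 - 296) = -334*(-155) = 51770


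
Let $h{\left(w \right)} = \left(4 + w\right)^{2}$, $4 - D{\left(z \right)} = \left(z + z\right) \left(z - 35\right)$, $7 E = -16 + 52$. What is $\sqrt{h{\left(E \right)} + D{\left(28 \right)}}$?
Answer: $\frac{10 \sqrt{235}}{7} \approx 21.9$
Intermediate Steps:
$E = \frac{36}{7}$ ($E = \frac{-16 + 52}{7} = \frac{1}{7} \cdot 36 = \frac{36}{7} \approx 5.1429$)
$D{\left(z \right)} = 4 - 2 z \left(-35 + z\right)$ ($D{\left(z \right)} = 4 - \left(z + z\right) \left(z - 35\right) = 4 - 2 z \left(-35 + z\right)$)
$\sqrt{h{\left(E \right)} + D{\left(28 \right)}} = \sqrt{\left(4 + \frac{36}{7}\right)^{2} + \left(4 - 2 \cdot 28^{2} + 70 \cdot 28\right)} = \sqrt{\left(\frac{64}{7}\right)^{2} + \left(4 - 1568 + 1960\right)} = \sqrt{\frac{4096}{49} + \left(4 - 1568 + 1960\right)} = \sqrt{\frac{4096}{49} + 396} = \sqrt{\frac{23500}{49}} = \frac{10 \sqrt{235}}{7}$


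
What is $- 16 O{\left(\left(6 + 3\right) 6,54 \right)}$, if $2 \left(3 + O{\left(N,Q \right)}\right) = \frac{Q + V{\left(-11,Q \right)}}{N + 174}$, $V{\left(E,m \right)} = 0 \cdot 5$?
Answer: $\frac{876}{19} \approx 46.105$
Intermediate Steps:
$V{\left(E,m \right)} = 0$
$O{\left(N,Q \right)} = -3 + \frac{Q}{2 \left(174 + N\right)}$ ($O{\left(N,Q \right)} = -3 + \frac{\left(Q + 0\right) \frac{1}{N + 174}}{2} = -3 + \frac{Q \frac{1}{174 + N}}{2} = -3 + \frac{Q}{2 \left(174 + N\right)}$)
$- 16 O{\left(\left(6 + 3\right) 6,54 \right)} = - 16 \frac{-1044 + 54 - 6 \left(6 + 3\right) 6}{2 \left(174 + \left(6 + 3\right) 6\right)} = - 16 \frac{-1044 + 54 - 6 \cdot 9 \cdot 6}{2 \left(174 + 9 \cdot 6\right)} = - 16 \frac{-1044 + 54 - 324}{2 \left(174 + 54\right)} = - 16 \frac{-1044 + 54 - 324}{2 \cdot 228} = - 16 \cdot \frac{1}{2} \cdot \frac{1}{228} \left(-1314\right) = - \frac{16 \left(-219\right)}{76} = \left(-1\right) \left(- \frac{876}{19}\right) = \frac{876}{19}$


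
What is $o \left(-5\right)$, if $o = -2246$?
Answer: $11230$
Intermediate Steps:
$o \left(-5\right) = \left(-2246\right) \left(-5\right) = 11230$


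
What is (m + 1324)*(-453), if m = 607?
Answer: -874743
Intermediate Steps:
(m + 1324)*(-453) = (607 + 1324)*(-453) = 1931*(-453) = -874743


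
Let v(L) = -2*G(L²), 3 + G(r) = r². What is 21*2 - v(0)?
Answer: 36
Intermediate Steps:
G(r) = -3 + r²
v(L) = 6 - 2*L⁴ (v(L) = -2*(-3 + (L²)²) = -2*(-3 + L⁴) = 6 - 2*L⁴)
21*2 - v(0) = 21*2 - (6 - 2*0⁴) = 42 - (6 - 2*0) = 42 - (6 + 0) = 42 - 1*6 = 42 - 6 = 36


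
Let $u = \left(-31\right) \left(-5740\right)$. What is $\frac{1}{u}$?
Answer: $\frac{1}{177940} \approx 5.6199 \cdot 10^{-6}$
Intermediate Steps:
$u = 177940$
$\frac{1}{u} = \frac{1}{177940}$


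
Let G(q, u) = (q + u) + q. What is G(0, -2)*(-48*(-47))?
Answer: -4512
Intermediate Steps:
G(q, u) = u + 2*q
G(0, -2)*(-48*(-47)) = (-2 + 2*0)*(-48*(-47)) = (-2 + 0)*2256 = -2*2256 = -4512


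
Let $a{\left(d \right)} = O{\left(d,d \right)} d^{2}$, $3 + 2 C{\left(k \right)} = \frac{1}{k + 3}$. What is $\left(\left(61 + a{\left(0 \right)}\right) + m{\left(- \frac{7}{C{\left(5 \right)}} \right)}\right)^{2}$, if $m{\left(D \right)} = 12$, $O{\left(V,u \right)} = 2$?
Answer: $5329$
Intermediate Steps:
$C{\left(k \right)} = - \frac{3}{2} + \frac{1}{2 \left(3 + k\right)}$ ($C{\left(k \right)} = - \frac{3}{2} + \frac{1}{2 \left(k + 3\right)} = - \frac{3}{2} + \frac{1}{2 \left(3 + k\right)}$)
$a{\left(d \right)} = 2 d^{2}$
$\left(\left(61 + a{\left(0 \right)}\right) + m{\left(- \frac{7}{C{\left(5 \right)}} \right)}\right)^{2} = \left(\left(61 + 2 \cdot 0^{2}\right) + 12\right)^{2} = \left(\left(61 + 2 \cdot 0\right) + 12\right)^{2} = \left(\left(61 + 0\right) + 12\right)^{2} = \left(61 + 12\right)^{2} = 73^{2} = 5329$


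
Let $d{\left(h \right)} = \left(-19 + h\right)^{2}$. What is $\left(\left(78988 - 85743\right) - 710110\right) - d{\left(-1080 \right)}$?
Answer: $-1924666$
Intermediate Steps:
$\left(\left(78988 - 85743\right) - 710110\right) - d{\left(-1080 \right)} = \left(\left(78988 - 85743\right) - 710110\right) - \left(-19 - 1080\right)^{2} = \left(-6755 - 710110\right) - \left(-1099\right)^{2} = -716865 - 1207801 = -1924666$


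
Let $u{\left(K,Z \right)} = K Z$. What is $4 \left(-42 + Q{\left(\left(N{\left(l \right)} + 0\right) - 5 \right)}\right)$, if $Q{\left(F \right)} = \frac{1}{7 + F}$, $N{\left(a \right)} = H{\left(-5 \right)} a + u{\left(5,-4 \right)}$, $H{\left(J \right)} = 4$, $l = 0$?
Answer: $- \frac{1514}{9} \approx -168.22$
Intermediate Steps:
$N{\left(a \right)} = -20 + 4 a$ ($N{\left(a \right)} = 4 a + 5 \left(-4\right) = 4 a - 20 = -20 + 4 a$)
$4 \left(-42 + Q{\left(\left(N{\left(l \right)} + 0\right) - 5 \right)}\right) = 4 \left(-42 + \frac{1}{7 + \left(\left(\left(-20 + 4 \cdot 0\right) + 0\right) - 5\right)}\right) = 4 \left(-42 + \frac{1}{7 + \left(\left(\left(-20 + 0\right) + 0\right) - 5\right)}\right) = 4 \left(-42 + \frac{1}{7 + \left(\left(-20 + 0\right) - 5\right)}\right) = 4 \left(-42 + \frac{1}{7 - 25}\right) = 4 \left(-42 + \frac{1}{-18}\right) = 4 \left(-42 - \frac{1}{18}\right) = 4 \left(- \frac{757}{18}\right) = - \frac{1514}{9}$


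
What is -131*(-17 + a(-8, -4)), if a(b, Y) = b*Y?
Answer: -1965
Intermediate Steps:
a(b, Y) = Y*b
-131*(-17 + a(-8, -4)) = -131*(-17 - 4*(-8)) = -131*(-17 + 32) = -131*15 = -1965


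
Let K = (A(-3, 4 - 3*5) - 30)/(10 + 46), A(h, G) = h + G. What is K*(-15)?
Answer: 165/14 ≈ 11.786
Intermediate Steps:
A(h, G) = G + h
K = -11/14 (K = (((4 - 3*5) - 3) - 30)/(10 + 46) = (((4 - 15) - 3) - 30)/56 = ((-11 - 3) - 30)*(1/56) = (-14 - 30)*(1/56) = -44*1/56 = -11/14 ≈ -0.78571)
K*(-15) = -11/14*(-15) = 165/14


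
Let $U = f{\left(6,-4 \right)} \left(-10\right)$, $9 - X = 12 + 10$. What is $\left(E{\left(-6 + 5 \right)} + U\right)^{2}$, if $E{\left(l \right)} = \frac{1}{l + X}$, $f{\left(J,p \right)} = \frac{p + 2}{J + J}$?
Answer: $\frac{4489}{1764} \approx 2.5448$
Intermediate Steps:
$f{\left(J,p \right)} = \frac{2 + p}{2 J}$
$X = -13$ ($X = 9 - \left(12 + 10\right) = 9 - 22 = -13$)
$E{\left(l \right)} = \frac{1}{-13 + l}$ ($E{\left(l \right)} = \frac{1}{l - 13} = \frac{1}{-13 + l}$)
$U = \frac{5}{3}$ ($U = \frac{2 - 4}{2 \cdot 6} \left(-10\right) = \frac{1}{2} \cdot \frac{1}{6} \left(-2\right) \left(-10\right) = \left(- \frac{1}{6}\right) \left(-10\right) = \frac{5}{3} \approx 1.6667$)
$\left(E{\left(-6 + 5 \right)} + U\right)^{2} = \left(\frac{1}{-13 + \left(-6 + 5\right)} + \frac{5}{3}\right)^{2} = \left(\frac{1}{-13 - 1} + \frac{5}{3}\right)^{2} = \left(\frac{1}{-14} + \frac{5}{3}\right)^{2} = \left(- \frac{1}{14} + \frac{5}{3}\right)^{2} = \left(\frac{67}{42}\right)^{2} = \frac{4489}{1764}$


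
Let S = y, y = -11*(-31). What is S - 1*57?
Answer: 284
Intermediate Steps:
y = 341
S = 341
S - 1*57 = 341 - 1*57 = 341 - 57 = 284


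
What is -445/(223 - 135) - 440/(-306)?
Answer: -48725/13464 ≈ -3.6189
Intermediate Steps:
-445/(223 - 135) - 440/(-306) = -445/88 - 440*(-1/306) = -445*1/88 + 220/153 = -445/88 + 220/153 = -48725/13464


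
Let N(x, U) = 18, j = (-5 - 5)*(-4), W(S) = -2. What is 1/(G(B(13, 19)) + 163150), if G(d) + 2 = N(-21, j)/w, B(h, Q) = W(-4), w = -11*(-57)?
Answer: 209/34097938 ≈ 6.1294e-6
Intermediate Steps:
j = 40 (j = -10*(-4) = 40)
w = 627
B(h, Q) = -2
G(d) = -412/209 (G(d) = -2 + 18/627 = -2 + 18*(1/627) = -2 + 6/209 = -412/209)
1/(G(B(13, 19)) + 163150) = 1/(-412/209 + 163150) = 1/(34097938/209) = 209/34097938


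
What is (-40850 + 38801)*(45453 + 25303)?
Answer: -144979044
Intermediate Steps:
(-40850 + 38801)*(45453 + 25303) = -2049*70756 = -144979044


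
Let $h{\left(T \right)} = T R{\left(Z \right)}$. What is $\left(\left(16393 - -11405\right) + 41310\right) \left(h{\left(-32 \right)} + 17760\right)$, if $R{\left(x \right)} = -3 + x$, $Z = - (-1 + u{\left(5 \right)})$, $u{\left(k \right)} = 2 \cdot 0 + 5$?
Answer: $1242838272$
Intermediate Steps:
$u{\left(k \right)} = 5$ ($u{\left(k \right)} = 0 + 5 = 5$)
$Z = -4$ ($Z = - (-1 + 5) = \left(-1\right) 4 = -4$)
$h{\left(T \right)} = - 7 T$ ($h{\left(T \right)} = T \left(-3 - 4\right) = T \left(-7\right) = - 7 T$)
$\left(\left(16393 - -11405\right) + 41310\right) \left(h{\left(-32 \right)} + 17760\right) = \left(\left(16393 - -11405\right) + 41310\right) \left(\left(-7\right) \left(-32\right) + 17760\right) = \left(\left(16393 + 11405\right) + 41310\right) \left(224 + 17760\right) = \left(27798 + 41310\right) 17984 = 69108 \cdot 17984 = 1242838272$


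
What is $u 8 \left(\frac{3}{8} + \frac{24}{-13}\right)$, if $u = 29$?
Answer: $- \frac{4437}{13} \approx -341.31$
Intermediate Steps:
$u 8 \left(\frac{3}{8} + \frac{24}{-13}\right) = 29 \cdot 8 \left(\frac{3}{8} + \frac{24}{-13}\right) = 232 \left(3 \cdot \frac{1}{8} + 24 \left(- \frac{1}{13}\right)\right) = 232 \left(\frac{3}{8} - \frac{24}{13}\right) = 232 \left(- \frac{153}{104}\right) = - \frac{4437}{13}$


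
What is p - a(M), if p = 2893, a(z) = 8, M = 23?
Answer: 2885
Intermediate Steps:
p - a(M) = 2893 - 1*8 = 2893 - 8 = 2885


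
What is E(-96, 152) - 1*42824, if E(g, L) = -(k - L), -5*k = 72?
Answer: -213288/5 ≈ -42658.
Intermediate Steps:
k = -72/5 (k = -⅕*72 = -72/5 ≈ -14.400)
E(g, L) = 72/5 + L (E(g, L) = -(-72/5 - L) = 72/5 + L)
E(-96, 152) - 1*42824 = (72/5 + 152) - 1*42824 = 832/5 - 42824 = -213288/5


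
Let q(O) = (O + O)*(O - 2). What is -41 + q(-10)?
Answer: 199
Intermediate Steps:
q(O) = 2*O*(-2 + O) (q(O) = (2*O)*(-2 + O) = 2*O*(-2 + O))
-41 + q(-10) = -41 + 2*(-10)*(-2 - 10) = -41 + 2*(-10)*(-12) = -41 + 240 = 199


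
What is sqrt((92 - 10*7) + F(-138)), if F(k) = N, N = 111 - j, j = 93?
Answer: 2*sqrt(10) ≈ 6.3246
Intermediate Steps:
N = 18 (N = 111 - 1*93 = 111 - 93 = 18)
F(k) = 18
sqrt((92 - 10*7) + F(-138)) = sqrt((92 - 10*7) + 18) = sqrt((92 - 70) + 18) = sqrt(22 + 18) = sqrt(40) = 2*sqrt(10)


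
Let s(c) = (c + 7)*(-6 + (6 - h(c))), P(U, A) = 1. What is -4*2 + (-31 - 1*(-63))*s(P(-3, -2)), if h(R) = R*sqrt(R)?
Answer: -264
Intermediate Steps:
h(R) = R**(3/2)
s(c) = -c**(3/2)*(7 + c) (s(c) = (c + 7)*(-6 + (6 - c**(3/2))) = (7 + c)*(-c**(3/2)) = -c**(3/2)*(7 + c))
-4*2 + (-31 - 1*(-63))*s(P(-3, -2)) = -4*2 + (-31 - 1*(-63))*(1**(3/2)*(-7 - 1*1)) = -8 + (-31 + 63)*(1*(-7 - 1)) = -8 + 32*(1*(-8)) = -8 + 32*(-8) = -8 - 256 = -264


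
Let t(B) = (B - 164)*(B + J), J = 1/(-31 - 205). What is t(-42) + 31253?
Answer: 4708893/118 ≈ 39906.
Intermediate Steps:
J = -1/236 (J = 1/(-236) = -1/236 ≈ -0.0042373)
t(B) = (-164 + B)*(-1/236 + B) (t(B) = (B - 164)*(B - 1/236) = (-164 + B)*(-1/236 + B))
t(-42) + 31253 = (41/59 + (-42)² - 38705/236*(-42)) + 31253 = (41/59 + 1764 + 812805/118) + 31253 = 1021039/118 + 31253 = 4708893/118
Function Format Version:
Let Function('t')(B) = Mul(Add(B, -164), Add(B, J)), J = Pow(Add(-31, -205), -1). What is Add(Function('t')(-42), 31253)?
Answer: Rational(4708893, 118) ≈ 39906.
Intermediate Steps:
J = Rational(-1, 236) (J = Pow(-236, -1) = Rational(-1, 236) ≈ -0.0042373)
Function('t')(B) = Mul(Add(-164, B), Add(Rational(-1, 236), B)) (Function('t')(B) = Mul(Add(B, -164), Add(B, Rational(-1, 236))) = Mul(Add(-164, B), Add(Rational(-1, 236), B)))
Add(Function('t')(-42), 31253) = Add(Add(Rational(41, 59), Pow(-42, 2), Mul(Rational(-38705, 236), -42)), 31253) = Add(Add(Rational(41, 59), 1764, Rational(812805, 118)), 31253) = Add(Rational(1021039, 118), 31253) = Rational(4708893, 118)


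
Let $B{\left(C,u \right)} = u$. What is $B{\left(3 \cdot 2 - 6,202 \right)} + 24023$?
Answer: $24225$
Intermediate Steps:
$B{\left(3 \cdot 2 - 6,202 \right)} + 24023 = 202 + 24023 = 24225$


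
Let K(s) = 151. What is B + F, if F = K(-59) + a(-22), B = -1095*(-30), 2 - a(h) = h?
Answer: 33025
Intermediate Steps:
a(h) = 2 - h
B = 32850
F = 175 (F = 151 + (2 - 1*(-22)) = 151 + (2 + 22) = 151 + 24 = 175)
B + F = 32850 + 175 = 33025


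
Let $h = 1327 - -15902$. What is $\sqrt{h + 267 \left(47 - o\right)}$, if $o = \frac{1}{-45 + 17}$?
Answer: $\frac{\sqrt{5838357}}{14} \approx 172.59$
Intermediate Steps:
$o = - \frac{1}{28}$ ($o = \frac{1}{-28} = - \frac{1}{28} \approx -0.035714$)
$h = 17229$ ($h = 1327 + 15902 = 17229$)
$\sqrt{h + 267 \left(47 - o\right)} = \sqrt{17229 + 267 \left(47 - - \frac{1}{28}\right)} = \sqrt{17229 + 267 \left(47 + \frac{1}{28}\right)} = \sqrt{17229 + 267 \cdot \frac{1317}{28}} = \sqrt{17229 + \frac{351639}{28}} = \sqrt{\frac{834051}{28}} = \frac{\sqrt{5838357}}{14}$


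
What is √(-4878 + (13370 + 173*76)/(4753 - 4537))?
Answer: I*√1540695/18 ≈ 68.958*I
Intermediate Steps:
√(-4878 + (13370 + 173*76)/(4753 - 4537)) = √(-4878 + (13370 + 13148)/216) = √(-4878 + 26518*(1/216)) = √(-4878 + 13259/108) = √(-513565/108) = I*√1540695/18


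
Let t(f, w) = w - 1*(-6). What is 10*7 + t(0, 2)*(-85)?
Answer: -610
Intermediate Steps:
t(f, w) = 6 + w (t(f, w) = w + 6 = 6 + w)
10*7 + t(0, 2)*(-85) = 10*7 + (6 + 2)*(-85) = 70 + 8*(-85) = 70 - 680 = -610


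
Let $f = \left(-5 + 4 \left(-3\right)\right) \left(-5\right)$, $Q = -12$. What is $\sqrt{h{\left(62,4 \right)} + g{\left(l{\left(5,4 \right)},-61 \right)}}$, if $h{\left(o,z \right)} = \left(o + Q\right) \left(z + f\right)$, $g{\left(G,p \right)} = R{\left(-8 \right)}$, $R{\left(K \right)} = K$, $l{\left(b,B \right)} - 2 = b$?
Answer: $\sqrt{4442} \approx 66.648$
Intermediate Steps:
$l{\left(b,B \right)} = 2 + b$
$f = 85$ ($f = \left(-5 - 12\right) \left(-5\right) = \left(-17\right) \left(-5\right) = 85$)
$g{\left(G,p \right)} = -8$
$h{\left(o,z \right)} = \left(-12 + o\right) \left(85 + z\right)$ ($h{\left(o,z \right)} = \left(o - 12\right) \left(z + 85\right) = \left(-12 + o\right) \left(85 + z\right)$)
$\sqrt{h{\left(62,4 \right)} + g{\left(l{\left(5,4 \right)},-61 \right)}} = \sqrt{\left(-1020 - 48 + 85 \cdot 62 + 62 \cdot 4\right) - 8} = \sqrt{\left(-1020 - 48 + 5270 + 248\right) - 8} = \sqrt{4450 - 8} = \sqrt{4442}$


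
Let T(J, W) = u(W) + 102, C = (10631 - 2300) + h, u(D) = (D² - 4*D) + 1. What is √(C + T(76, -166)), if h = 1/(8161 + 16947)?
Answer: √5776777289341/12554 ≈ 191.45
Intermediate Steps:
h = 1/25108 ≈ 3.9828e-5
u(D) = 1 + D² - 4*D
C = 209174749/25108 (C = (10631 - 2300) + 1/25108 = 8331 + 1/25108 = 209174749/25108 ≈ 8331.0)
T(J, W) = 103 + W² - 4*W (T(J, W) = (1 + W² - 4*W) + 102 = 103 + W² - 4*W)
√(C + T(76, -166)) = √(209174749/25108 + (103 + (-166)² - 4*(-166))) = √(209174749/25108 + (103 + 27556 + 664)) = √(209174749/25108 + 28323) = √(920308633/25108) = √5776777289341/12554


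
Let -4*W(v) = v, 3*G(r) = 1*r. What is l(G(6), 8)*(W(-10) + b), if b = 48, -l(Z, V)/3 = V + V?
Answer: -2424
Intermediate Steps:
G(r) = r/3 (G(r) = (1*r)/3 = r/3)
l(Z, V) = -6*V (l(Z, V) = -3*(V + V) = -6*V)
W(v) = -v/4
l(G(6), 8)*(W(-10) + b) = (-6*8)*(-¼*(-10) + 48) = -48*(5/2 + 48) = -48*101/2 = -2424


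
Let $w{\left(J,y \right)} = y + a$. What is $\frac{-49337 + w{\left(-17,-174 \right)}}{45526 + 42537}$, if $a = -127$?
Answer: $- \frac{49638}{88063} \approx -0.56366$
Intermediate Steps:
$w{\left(J,y \right)} = -127 + y$ ($w{\left(J,y \right)} = y - 127 = -127 + y$)
$\frac{-49337 + w{\left(-17,-174 \right)}}{45526 + 42537} = \frac{-49337 - 301}{45526 + 42537} = \frac{-49337 - 301}{88063} = \left(-49638\right) \frac{1}{88063} = - \frac{49638}{88063}$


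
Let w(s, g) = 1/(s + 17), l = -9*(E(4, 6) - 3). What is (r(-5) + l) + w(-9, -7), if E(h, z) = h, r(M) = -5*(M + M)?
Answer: 329/8 ≈ 41.125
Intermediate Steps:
r(M) = -10*M
l = -9 (l = -9*(4 - 3) = -9*1 = -9)
w(s, g) = 1/(17 + s)
(r(-5) + l) + w(-9, -7) = (-10*(-5) - 9) + 1/(17 - 9) = (50 - 9) + 1/8 = 41 + ⅛ = 329/8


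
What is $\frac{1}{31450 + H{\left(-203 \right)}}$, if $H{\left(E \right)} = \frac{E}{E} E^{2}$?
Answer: $\frac{1}{72659} \approx 1.3763 \cdot 10^{-5}$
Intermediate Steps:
$H{\left(E \right)} = E^{2}$ ($H{\left(E \right)} = 1 E^{2} = E^{2}$)
$\frac{1}{31450 + H{\left(-203 \right)}} = \frac{1}{31450 + \left(-203\right)^{2}} = \frac{1}{31450 + 41209} = \frac{1}{72659}$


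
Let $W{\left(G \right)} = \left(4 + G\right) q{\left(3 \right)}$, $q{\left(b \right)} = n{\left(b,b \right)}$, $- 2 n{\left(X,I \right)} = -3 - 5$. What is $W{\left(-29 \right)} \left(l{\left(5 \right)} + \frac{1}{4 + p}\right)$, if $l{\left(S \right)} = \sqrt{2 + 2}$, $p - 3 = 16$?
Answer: $- \frac{4700}{23} \approx -204.35$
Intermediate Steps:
$n{\left(X,I \right)} = 4$ ($n{\left(X,I \right)} = - \frac{-3 - 5}{2} = \left(- \frac{1}{2}\right) \left(-8\right) = 4$)
$p = 19$ ($p = 3 + 16 = 19$)
$q{\left(b \right)} = 4$
$l{\left(S \right)} = 2$ ($l{\left(S \right)} = \sqrt{4} = 2$)
$W{\left(G \right)} = 16 + 4 G$ ($W{\left(G \right)} = \left(4 + G\right) 4 = 16 + 4 G$)
$W{\left(-29 \right)} \left(l{\left(5 \right)} + \frac{1}{4 + p}\right) = \left(16 + 4 \left(-29\right)\right) \left(2 + \frac{1}{4 + 19}\right) = \left(16 - 116\right) \left(2 + \frac{1}{23}\right) = - 100 \left(2 + \frac{1}{23}\right) = \left(-100\right) \frac{47}{23} = - \frac{4700}{23}$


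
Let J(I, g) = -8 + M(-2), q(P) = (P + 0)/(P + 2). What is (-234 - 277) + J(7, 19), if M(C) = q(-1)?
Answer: -520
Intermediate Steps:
q(P) = P/(2 + P)
M(C) = -1 (M(C) = -1/(2 - 1) = -1/1 = -1*1 = -1)
J(I, g) = -9 (J(I, g) = -8 - 1 = -9)
(-234 - 277) + J(7, 19) = (-234 - 277) - 9 = -511 - 9 = -520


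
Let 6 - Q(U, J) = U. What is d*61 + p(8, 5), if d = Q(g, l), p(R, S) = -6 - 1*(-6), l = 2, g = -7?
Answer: 793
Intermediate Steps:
Q(U, J) = 6 - U
p(R, S) = 0 (p(R, S) = -6 + 6 = 0)
d = 13 (d = 6 - 1*(-7) = 6 + 7 = 13)
d*61 + p(8, 5) = 13*61 + 0 = 793 + 0 = 793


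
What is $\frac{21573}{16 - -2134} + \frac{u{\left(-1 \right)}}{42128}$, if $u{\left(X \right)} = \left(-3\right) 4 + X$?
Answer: $\frac{454399697}{45287600} \approx 10.034$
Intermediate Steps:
$u{\left(X \right)} = -12 + X$
$\frac{21573}{16 - -2134} + \frac{u{\left(-1 \right)}}{42128} = \frac{21573}{16 - -2134} + \frac{-12 - 1}{42128} = \frac{21573}{16 + 2134} - \frac{13}{42128} = \frac{21573}{2150} - \frac{13}{42128} = \frac{454399697}{45287600}$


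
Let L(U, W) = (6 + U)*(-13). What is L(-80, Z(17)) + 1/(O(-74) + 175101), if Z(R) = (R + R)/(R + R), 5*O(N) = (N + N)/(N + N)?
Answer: 842236777/875506 ≈ 962.00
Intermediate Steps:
O(N) = 1/5 (O(N) = ((N + N)/(N + N))/5 = ((2*N)/((2*N)))/5 = ((2*N)*(1/(2*N)))/5 = (1/5)*1 = 1/5)
Z(R) = 1 (Z(R) = (2*R)/((2*R)) = (2*R)*(1/(2*R)) = 1)
L(U, W) = -78 - 13*U
L(-80, Z(17)) + 1/(O(-74) + 175101) = (-78 - 13*(-80)) + 1/(1/5 + 175101) = (-78 + 1040) + 1/(875506/5) = 962 + 5/875506 = 842236777/875506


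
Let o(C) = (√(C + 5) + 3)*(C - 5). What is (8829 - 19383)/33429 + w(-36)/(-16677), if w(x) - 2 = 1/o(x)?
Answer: (-2406370852*√31 + 7219101413*I)/(7619104251*(√31 - 3*I)) ≈ -0.31583 - 2.0355e-7*I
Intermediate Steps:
o(C) = (-5 + C)*(3 + √(5 + C)) (o(C) = (√(5 + C) + 3)*(-5 + C) = (3 + √(5 + C))*(-5 + C) = (-5 + C)*(3 + √(5 + C)))
w(x) = 2 + 1/(-15 - 5*√(5 + x) + 3*x + x*√(5 + x))
(8829 - 19383)/33429 + w(-36)/(-16677) = (8829 - 19383)/33429 + (2 + 1/(-15 - 5*√(5 - 36) + 3*(-36) - 36*√(5 - 36)))/(-16677) = -10554*1/33429 + (2 + 1/(-15 - 5*I*√31 - 108 - 36*I*√31))*(-1/16677) = -3518/11143 + (2 + 1/(-15 - 5*I*√31 - 108 - 36*I*√31))*(-1/16677) = -3518/11143 + (2 + 1/(-123 - 41*I*√31))*(-1/16677) = -3518/11143 + (-2/16677 - 1/(16677*(-123 - 41*I*√31))) = -58691972/185831811 - 1/(16677*(-123 - 41*I*√31))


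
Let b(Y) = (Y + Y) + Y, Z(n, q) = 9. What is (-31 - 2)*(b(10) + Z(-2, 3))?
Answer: -1287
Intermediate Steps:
b(Y) = 3*Y (b(Y) = 2*Y + Y = 3*Y)
(-31 - 2)*(b(10) + Z(-2, 3)) = (-31 - 2)*(3*10 + 9) = -33*(30 + 9) = -33*39 = -1287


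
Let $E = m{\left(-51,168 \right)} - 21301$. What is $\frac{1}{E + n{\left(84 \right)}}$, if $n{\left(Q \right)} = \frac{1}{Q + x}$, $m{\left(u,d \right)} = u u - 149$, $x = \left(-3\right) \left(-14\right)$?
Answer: $- \frac{126}{2374973} \approx -5.3053 \cdot 10^{-5}$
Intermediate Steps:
$x = 42$
$m{\left(u,d \right)} = -149 + u^{2}$ ($m{\left(u,d \right)} = u^{2} - 149 = -149 + u^{2}$)
$E = -18849$ ($E = \left(-149 + \left(-51\right)^{2}\right) - 21301 = \left(-149 + 2601\right) - 21301 = 2452 - 21301 = -18849$)
$n{\left(Q \right)} = \frac{1}{42 + Q}$ ($n{\left(Q \right)} = \frac{1}{Q + 42} = \frac{1}{42 + Q}$)
$\frac{1}{E + n{\left(84 \right)}} = \frac{1}{-18849 + \frac{1}{42 + 84}} = \frac{1}{-18849 + \frac{1}{126}} = \frac{1}{- \frac{2374973}{126}} = - \frac{126}{2374973}$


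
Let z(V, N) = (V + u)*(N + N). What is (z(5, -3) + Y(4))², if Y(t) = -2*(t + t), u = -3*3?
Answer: 64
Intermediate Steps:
u = -9
z(V, N) = 2*N*(-9 + V) (z(V, N) = (V - 9)*(N + N) = (-9 + V)*(2*N) = 2*N*(-9 + V))
Y(t) = -4*t
(z(5, -3) + Y(4))² = (2*(-3)*(-9 + 5) - 4*4)² = (2*(-3)*(-4) - 16)² = (24 - 16)² = 8² = 64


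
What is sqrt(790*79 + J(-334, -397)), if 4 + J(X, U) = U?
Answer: sqrt(62009) ≈ 249.02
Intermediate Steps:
J(X, U) = -4 + U
sqrt(790*79 + J(-334, -397)) = sqrt(790*79 + (-4 - 397)) = sqrt(62410 - 401) = sqrt(62009)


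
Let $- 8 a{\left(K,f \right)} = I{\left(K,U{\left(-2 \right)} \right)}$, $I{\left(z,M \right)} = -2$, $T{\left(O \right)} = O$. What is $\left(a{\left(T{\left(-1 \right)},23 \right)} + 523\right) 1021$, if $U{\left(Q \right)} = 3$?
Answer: $\frac{2136953}{4} \approx 5.3424 \cdot 10^{5}$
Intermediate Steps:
$a{\left(K,f \right)} = \frac{1}{4}$ ($a{\left(K,f \right)} = \left(- \frac{1}{8}\right) \left(-2\right) = \frac{1}{4}$)
$\left(a{\left(T{\left(-1 \right)},23 \right)} + 523\right) 1021 = \left(\frac{1}{4} + 523\right) 1021 = \frac{2093}{4} \cdot 1021 = \frac{2136953}{4}$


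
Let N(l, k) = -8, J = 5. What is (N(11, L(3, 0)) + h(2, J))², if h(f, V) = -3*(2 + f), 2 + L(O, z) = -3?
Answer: 400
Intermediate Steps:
L(O, z) = -5 (L(O, z) = -2 - 3 = -5)
h(f, V) = -6 - 3*f
(N(11, L(3, 0)) + h(2, J))² = (-8 + (-6 - 3*2))² = (-8 + (-6 - 6))² = (-8 - 12)² = (-20)² = 400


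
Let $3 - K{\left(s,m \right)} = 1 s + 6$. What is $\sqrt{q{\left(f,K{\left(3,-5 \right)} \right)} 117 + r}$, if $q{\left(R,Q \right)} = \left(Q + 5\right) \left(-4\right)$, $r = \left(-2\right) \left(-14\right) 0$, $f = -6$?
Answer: $6 \sqrt{13} \approx 21.633$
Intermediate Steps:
$K{\left(s,m \right)} = -3 - s$ ($K{\left(s,m \right)} = 3 - \left(1 s + 6\right) = 3 - \left(s + 6\right) = 3 - \left(6 + s\right) = -3 - s$)
$r = 0$ ($r = 28 \cdot 0 = 0$)
$q{\left(R,Q \right)} = -20 - 4 Q$ ($q{\left(R,Q \right)} = \left(5 + Q\right) \left(-4\right) = -20 - 4 Q$)
$\sqrt{q{\left(f,K{\left(3,-5 \right)} \right)} 117 + r} = \sqrt{\left(-20 - 4 \left(-3 - 3\right)\right) 117 + 0} = \sqrt{\left(-20 - -24\right) 117 + 0} = \sqrt{\left(-20 + 24\right) 117 + 0} = \sqrt{4 \cdot 117 + 0} = \sqrt{468 + 0} = \sqrt{468} = 6 \sqrt{13}$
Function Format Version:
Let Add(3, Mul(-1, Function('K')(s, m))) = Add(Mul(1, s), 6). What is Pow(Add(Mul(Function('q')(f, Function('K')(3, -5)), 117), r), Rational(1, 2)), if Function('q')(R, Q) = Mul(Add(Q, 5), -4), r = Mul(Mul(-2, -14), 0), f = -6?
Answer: Mul(6, Pow(13, Rational(1, 2))) ≈ 21.633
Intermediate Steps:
Function('K')(s, m) = Add(-3, Mul(-1, s)) (Function('K')(s, m) = Add(3, Mul(-1, Add(Mul(1, s), 6))) = Add(3, Mul(-1, Add(s, 6))) = Add(3, Mul(-1, Add(6, s))) = Add(3, Add(-6, Mul(-1, s))) = Add(-3, Mul(-1, s)))
r = 0 (r = Mul(28, 0) = 0)
Function('q')(R, Q) = Add(-20, Mul(-4, Q)) (Function('q')(R, Q) = Mul(Add(5, Q), -4) = Add(-20, Mul(-4, Q)))
Pow(Add(Mul(Function('q')(f, Function('K')(3, -5)), 117), r), Rational(1, 2)) = Pow(Add(Mul(Add(-20, Mul(-4, Add(-3, Mul(-1, 3)))), 117), 0), Rational(1, 2)) = Pow(Add(Mul(Add(-20, Mul(-4, Add(-3, -3))), 117), 0), Rational(1, 2)) = Pow(Add(Mul(Add(-20, Mul(-4, -6)), 117), 0), Rational(1, 2)) = Pow(Add(Mul(Add(-20, 24), 117), 0), Rational(1, 2)) = Pow(Add(Mul(4, 117), 0), Rational(1, 2)) = Pow(Add(468, 0), Rational(1, 2)) = Pow(468, Rational(1, 2)) = Mul(6, Pow(13, Rational(1, 2)))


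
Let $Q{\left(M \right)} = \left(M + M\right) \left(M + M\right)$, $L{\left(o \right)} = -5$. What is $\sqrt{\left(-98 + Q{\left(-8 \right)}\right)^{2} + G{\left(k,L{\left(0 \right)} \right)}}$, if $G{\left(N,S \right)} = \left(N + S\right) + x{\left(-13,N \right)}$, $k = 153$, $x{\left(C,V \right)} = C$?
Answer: $\sqrt{25099} \approx 158.43$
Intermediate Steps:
$Q{\left(M \right)} = 4 M^{2}$ ($Q{\left(M \right)} = 2 M 2 M = 4 M^{2}$)
$G{\left(N,S \right)} = -13 + N + S$ ($G{\left(N,S \right)} = \left(N + S\right) - 13 = -13 + N + S$)
$\sqrt{\left(-98 + Q{\left(-8 \right)}\right)^{2} + G{\left(k,L{\left(0 \right)} \right)}} = \sqrt{\left(-98 + 4 \left(-8\right)^{2}\right)^{2} - -135} = \sqrt{\left(-98 + 4 \cdot 64\right)^{2} + 135} = \sqrt{\left(-98 + 256\right)^{2} + 135} = \sqrt{158^{2} + 135} = \sqrt{24964 + 135} = \sqrt{25099}$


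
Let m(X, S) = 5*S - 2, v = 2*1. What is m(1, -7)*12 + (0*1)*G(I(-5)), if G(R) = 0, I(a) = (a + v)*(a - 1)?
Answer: -444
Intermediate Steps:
v = 2
I(a) = (-1 + a)*(2 + a) (I(a) = (a + 2)*(a - 1) = (2 + a)*(-1 + a) = (-1 + a)*(2 + a))
m(X, S) = -2 + 5*S
m(1, -7)*12 + (0*1)*G(I(-5)) = (-2 + 5*(-7))*12 + (0*1)*0 = (-2 - 35)*12 + 0*0 = -37*12 + 0 = -444 + 0 = -444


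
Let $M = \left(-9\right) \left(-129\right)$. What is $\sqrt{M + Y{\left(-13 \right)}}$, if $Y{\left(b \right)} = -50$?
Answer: $\sqrt{1111} \approx 33.332$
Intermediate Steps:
$M = 1161$
$\sqrt{M + Y{\left(-13 \right)}} = \sqrt{1161 - 50} = \sqrt{1111}$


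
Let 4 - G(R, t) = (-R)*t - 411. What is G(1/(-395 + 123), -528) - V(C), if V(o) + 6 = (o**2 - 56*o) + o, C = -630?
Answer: -7329160/17 ≈ -4.3113e+5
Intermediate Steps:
V(o) = -6 + o**2 - 55*o (V(o) = -6 + ((o**2 - 56*o) + o) = -6 + (o**2 - 55*o) = -6 + o**2 - 55*o)
G(R, t) = 415 + R*t (G(R, t) = 4 - ((-R)*t - 411) = 4 - (-R*t - 411) = 4 - (-411 - R*t) = 4 + (411 + R*t) = 415 + R*t)
G(1/(-395 + 123), -528) - V(C) = (415 - 528/(-395 + 123)) - (-6 + (-630)**2 - 55*(-630)) = (415 - 528/(-272)) - (-6 + 396900 + 34650) = (415 - 1/272*(-528)) - 1*431544 = (415 + 33/17) - 431544 = 7088/17 - 431544 = -7329160/17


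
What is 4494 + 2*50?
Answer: 4594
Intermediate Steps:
4494 + 2*50 = 4494 + 100 = 4594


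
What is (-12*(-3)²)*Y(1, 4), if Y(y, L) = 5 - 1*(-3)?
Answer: -864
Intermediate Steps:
Y(y, L) = 8 (Y(y, L) = 5 + 3 = 8)
(-12*(-3)²)*Y(1, 4) = -12*(-3)²*8 = -12*9*8 = -108*8 = -864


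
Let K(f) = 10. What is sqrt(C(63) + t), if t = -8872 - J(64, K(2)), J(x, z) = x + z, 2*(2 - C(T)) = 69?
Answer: I*sqrt(35914)/2 ≈ 94.755*I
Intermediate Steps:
C(T) = -65/2 (C(T) = 2 - 1/2*69 = 2 - 69/2 = -65/2)
t = -8946 (t = -8872 - (64 + 10) = -8872 - 1*74 = -8872 - 74 = -8946)
sqrt(C(63) + t) = sqrt(-65/2 - 8946) = sqrt(-17957/2) = I*sqrt(35914)/2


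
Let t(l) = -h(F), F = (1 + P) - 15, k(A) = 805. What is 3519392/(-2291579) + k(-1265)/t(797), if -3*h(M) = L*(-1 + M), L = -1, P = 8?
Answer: 787075363/2291579 ≈ 343.46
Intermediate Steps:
F = -6 (F = (1 + 8) - 15 = 9 - 15 = -6)
h(M) = -1/3 + M/3 (h(M) = -(-1)*(-1 + M)/3 = -(1 - M)/3 = -1/3 + M/3)
t(l) = 7/3 (t(l) = -(-1/3 + (1/3)*(-6)) = -(-1/3 - 2) = -1*(-7/3) = 7/3)
3519392/(-2291579) + k(-1265)/t(797) = 3519392/(-2291579) + 805/(7/3) = 3519392*(-1/2291579) + 805*(3/7) = -3519392/2291579 + 345 = 787075363/2291579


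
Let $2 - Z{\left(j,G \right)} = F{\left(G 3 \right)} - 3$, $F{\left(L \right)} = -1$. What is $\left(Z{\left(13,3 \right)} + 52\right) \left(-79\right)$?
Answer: $-4582$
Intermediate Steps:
$Z{\left(j,G \right)} = 6$ ($Z{\left(j,G \right)} = 2 - \left(-1 - 3\right) = 2 - -4 = 2 + 4 = 6$)
$\left(Z{\left(13,3 \right)} + 52\right) \left(-79\right) = \left(6 + 52\right) \left(-79\right) = 58 \left(-79\right) = -4582$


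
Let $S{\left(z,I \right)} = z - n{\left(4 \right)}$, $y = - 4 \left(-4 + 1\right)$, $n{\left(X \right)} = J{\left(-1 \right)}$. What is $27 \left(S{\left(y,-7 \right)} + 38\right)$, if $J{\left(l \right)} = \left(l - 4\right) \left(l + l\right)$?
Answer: $1080$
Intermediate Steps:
$J{\left(l \right)} = 2 l \left(-4 + l\right)$ ($J{\left(l \right)} = \left(-4 + l\right) 2 l = 2 l \left(-4 + l\right)$)
$n{\left(X \right)} = 10$ ($n{\left(X \right)} = 2 \left(-1\right) \left(-4 - 1\right) = 2 \left(-1\right) \left(-5\right) = 10$)
$y = 12$ ($y = \left(-4\right) \left(-3\right) = 12$)
$S{\left(z,I \right)} = -10 + z$ ($S{\left(z,I \right)} = z - 10 = -10 + z$)
$27 \left(S{\left(y,-7 \right)} + 38\right) = 27 \left(\left(-10 + 12\right) + 38\right) = 27 \left(2 + 38\right) = 27 \cdot 40 = 1080$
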